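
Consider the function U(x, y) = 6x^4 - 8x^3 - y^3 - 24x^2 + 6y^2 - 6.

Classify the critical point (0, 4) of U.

local maximum

The mixed partial ∂²U/∂x∂y is 0, so the Hessian at any point is diag(U_xx, U_yy) = diag(24(3x^2 - 2x - 2), 6(-y + 2)).
At (0, 4): H = diag(-48, -12).
Both eigenvalues are negative, so H is negative definite: a local maximum.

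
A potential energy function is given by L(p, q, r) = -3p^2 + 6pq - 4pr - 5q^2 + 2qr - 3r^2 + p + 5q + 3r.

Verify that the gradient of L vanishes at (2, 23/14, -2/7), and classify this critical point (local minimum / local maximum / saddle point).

local maximum

∇L = (-6p + 6q - 4r + 1, 6p - 10q + 2r + 5, -4p + 2q - 6r + 3); substituting (2, 23/14, -2/7) gives ∇L = (0, 0, 0), so (2, 23/14, -2/7) is indeed a critical point.
The Hessian is constant: H = [[-6, 6, -4], [6, -10, 2], [-4, 2, -6]].
Leading principal minors: Δ₁ = -6, Δ₂ = 24, Δ₃ = -56.
The minors alternate sign starting negative (−, +, −), so H is negative definite: a local maximum.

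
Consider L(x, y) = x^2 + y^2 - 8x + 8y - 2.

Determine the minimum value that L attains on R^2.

-34

L(x,y) separates as P(x) + Q(y) − 2, so its minimum is min P + min Q − 2.
P'(x) = 2x - 8 vanishes at x ∈ {4}; Q'(y) = 2y + 8 vanishes at y ∈ {-4}.
Local minima of P (where P''>0): P(4)=-16. Local minima of Q: Q(-4)=-16.
So the global minimum of L is P(4) + Q(-4) − 2 = -16 − 16 − 2 = -34, attained at (4, -4).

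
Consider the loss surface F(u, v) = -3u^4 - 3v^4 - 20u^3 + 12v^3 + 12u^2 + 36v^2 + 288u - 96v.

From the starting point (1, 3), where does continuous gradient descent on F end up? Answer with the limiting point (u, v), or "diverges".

(-3, 1)

F is separable, so gradient descent decouples: u follows -∂F/∂u, v follows -∂F/∂v.
∂F/∂u = -12(u - 2)(u + 3)(u + 4); at u=1 this is 240, so u decreases.
∂F/∂v = -12(v - 4)(v - 1)(v + 2); at v=3 this is 120, so v decreases.
u converges to its nearest critical value -3 (a local min of the u-part); v converges to 1. The iterate converges to (-3, 1).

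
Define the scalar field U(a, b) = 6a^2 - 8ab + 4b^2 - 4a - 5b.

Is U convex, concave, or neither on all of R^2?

convex

U is quadratic, so its Hessian is the constant matrix H = [[12, -8], [-8, 8]].
det(H) = 32, tr(H) = 20.
det(H) > 0 and tr(H) > 0, so H is positive definite everywhere: convex.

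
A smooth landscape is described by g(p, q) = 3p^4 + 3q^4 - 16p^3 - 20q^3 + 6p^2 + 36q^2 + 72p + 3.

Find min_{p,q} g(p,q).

-44

g(p,q) separates as A(p) + B(q) + 3, so its minimum is min A + min B + 3.
A'(p) = 12(p - 3)(p - 2)(p + 1) vanishes at p ∈ {-1, 2, 3}; B'(q) = 12q(q - 3)(q - 2) vanishes at q ∈ {0, 2, 3}.
Local minima of A (where A''>0): A(-1)=-47, A(3)=81. Local minima of B: B(0)=0, B(3)=27.
So the global minimum of g is A(-1) + B(0) + 3 = -47 + 0 + 3 = -44, attained at (-1, 0).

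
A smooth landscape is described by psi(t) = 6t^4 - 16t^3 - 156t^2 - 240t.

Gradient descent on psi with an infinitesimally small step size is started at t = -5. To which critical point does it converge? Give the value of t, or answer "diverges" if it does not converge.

-2

psi'(t) = 24(t - 5)(t + 1)(t + 2), so psi'(-5) = -2880.
Gradient descent moves in the -psi' direction, i.e. t is increasing.
The nearest critical point in that direction is t = -2, where psi'' = 168 > 0 (a local minimum). The iterate converges there.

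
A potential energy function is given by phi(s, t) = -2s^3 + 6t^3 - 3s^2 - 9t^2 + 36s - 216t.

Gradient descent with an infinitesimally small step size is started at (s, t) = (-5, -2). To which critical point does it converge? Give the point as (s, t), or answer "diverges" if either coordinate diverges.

phi is separable, so gradient descent decouples: s follows -∂phi/∂s, t follows -∂phi/∂t.
∂phi/∂s = -6(s - 2)(s + 3); at s=-5 this is -84, so s increases.
∂phi/∂t = 18(t - 4)(t + 3); at t=-2 this is -108, so t increases.
s converges to its nearest critical value -3 (a local min of the s-part); t converges to 4. The iterate converges to (-3, 4).

(-3, 4)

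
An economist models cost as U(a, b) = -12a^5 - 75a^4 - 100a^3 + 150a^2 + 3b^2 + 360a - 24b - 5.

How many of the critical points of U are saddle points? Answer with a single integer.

U separates as a function of a plus a function of b, so ∇U=0 decouples.
∂U/∂a = -60(a - 1)(a + 1)(a + 2)(a + 3) = 0 at a ∈ {-3, -2, -1, 1}; ∂U/∂b = 6(b - 4) = 0 at b ∈ {4}.
The Hessian is diagonal: diag(U_aa, U_bb). Second derivatives: U_aa(-3)=480, U_aa(-2)=-180, U_aa(-1)=240, U_aa(1)=-1440; U_bb(4)=6.
Saddle points occur where the two diagonal entries have opposite signs: (-2, 4), (1, 4). Count: 2.

2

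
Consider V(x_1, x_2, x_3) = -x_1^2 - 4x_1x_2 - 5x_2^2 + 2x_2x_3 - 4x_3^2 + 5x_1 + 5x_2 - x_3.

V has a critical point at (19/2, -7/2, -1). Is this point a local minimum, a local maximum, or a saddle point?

The Hessian is constant: H = [[-2, -4, 0], [-4, -10, 2], [0, 2, -8]].
Leading principal minors: Δ₁ = -2, Δ₂ = 4, Δ₃ = -24.
The minors alternate sign starting negative (−, +, −), so H is negative definite: a local maximum.

local maximum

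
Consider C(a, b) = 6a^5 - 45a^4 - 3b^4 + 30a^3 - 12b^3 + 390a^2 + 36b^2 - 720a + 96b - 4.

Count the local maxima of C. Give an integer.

4

C separates as a function of a plus a function of b, so ∇C=0 decouples.
∂C/∂a = 30(a - 4)(a - 3)(a - 1)(a + 2) = 0 at a ∈ {-2, 1, 3, 4}; ∂C/∂b = -12(b - 2)(b + 1)(b + 4) = 0 at b ∈ {-4, -1, 2}.
The Hessian is diagonal: diag(C_aa, C_bb). Second derivatives: C_aa(-2)=-2700, C_aa(1)=540, C_aa(3)=-300, C_aa(4)=540; C_bb(-4)=-216, C_bb(-1)=108, C_bb(2)=-216.
Local maxima occur where both diagonal entries negative: (-2, -4), (-2, 2), (3, -4), (3, 2). Count: 4.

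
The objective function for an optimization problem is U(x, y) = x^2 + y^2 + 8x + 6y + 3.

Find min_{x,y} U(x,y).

U(x,y) separates as P(x) + Q(y) + 3, so its minimum is min P + min Q + 3.
P'(x) = 2x + 8 vanishes at x ∈ {-4}; Q'(y) = 2y + 6 vanishes at y ∈ {-3}.
Local minima of P (where P''>0): P(-4)=-16. Local minima of Q: Q(-3)=-9.
So the global minimum of U is P(-4) + Q(-3) + 3 = -16 − 9 + 3 = -22, attained at (-4, -3).

-22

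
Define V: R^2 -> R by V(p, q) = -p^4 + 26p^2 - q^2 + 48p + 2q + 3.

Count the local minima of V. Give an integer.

0

V separates as a function of p plus a function of q, so ∇V=0 decouples.
∂V/∂p = -4(p - 4)(p + 1)(p + 3) = 0 at p ∈ {-3, -1, 4}; ∂V/∂q = -2(q - 1) = 0 at q ∈ {1}.
The Hessian is diagonal: diag(V_pp, V_qq). Second derivatives: V_pp(-3)=-56, V_pp(-1)=40, V_pp(4)=-140; V_qq(1)=-2.
Local minima occur where both diagonal entries positive: none. Count: 0.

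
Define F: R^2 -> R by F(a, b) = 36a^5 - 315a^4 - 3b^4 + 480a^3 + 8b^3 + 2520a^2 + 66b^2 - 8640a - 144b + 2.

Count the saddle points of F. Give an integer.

F separates as a function of a plus a function of b, so ∇F=0 decouples.
∂F/∂a = 180(a - 4)(a - 3)(a - 2)(a + 2) = 0 at a ∈ {-2, 2, 3, 4}; ∂F/∂b = -12(b - 4)(b - 1)(b + 3) = 0 at b ∈ {-3, 1, 4}.
The Hessian is diagonal: diag(F_aa, F_bb). Second derivatives: F_aa(-2)=-21600, F_aa(2)=1440, F_aa(3)=-900, F_aa(4)=2160; F_bb(-3)=-336, F_bb(1)=144, F_bb(4)=-252.
Saddle points occur where the two diagonal entries have opposite signs: (-2, 1), (2, -3), (2, 4), (3, 1), (4, -3), (4, 4). Count: 6.

6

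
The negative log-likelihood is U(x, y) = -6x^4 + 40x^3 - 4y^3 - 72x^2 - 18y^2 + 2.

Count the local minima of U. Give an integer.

1

U separates as a function of x plus a function of y, so ∇U=0 decouples.
∂U/∂x = -24x(x - 3)(x - 2) = 0 at x ∈ {0, 2, 3}; ∂U/∂y = -12y(y + 3) = 0 at y ∈ {-3, 0}.
The Hessian is diagonal: diag(U_xx, U_yy). Second derivatives: U_xx(0)=-144, U_xx(2)=48, U_xx(3)=-72; U_yy(-3)=36, U_yy(0)=-36.
Local minima occur where both diagonal entries positive: (2, -3). Count: 1.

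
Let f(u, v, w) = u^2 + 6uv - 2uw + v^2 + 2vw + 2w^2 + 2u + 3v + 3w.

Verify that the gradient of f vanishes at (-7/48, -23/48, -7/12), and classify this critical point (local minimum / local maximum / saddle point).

∇f = (2u + 6v - 2w + 2, 6u + 2v + 2w + 3, -2u + 2v + 4w + 3); substituting (-7/48, -23/48, -7/12) gives ∇f = (0, 0, 0), so (-7/48, -23/48, -7/12) is indeed a critical point.
The Hessian is constant: H = [[2, 6, -2], [6, 2, 2], [-2, 2, 4]].
Leading principal minors: Δ₁ = 2, Δ₂ = -32, Δ₃ = -192.
The minors fit neither the all-positive nor the alternating-sign pattern, so H is indefinite: a saddle point.

saddle point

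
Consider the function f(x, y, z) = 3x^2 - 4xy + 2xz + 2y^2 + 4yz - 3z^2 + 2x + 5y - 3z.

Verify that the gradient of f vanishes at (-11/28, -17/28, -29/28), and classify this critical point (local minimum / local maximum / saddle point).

∇f = (6x - 4y + 2z + 2, -4x + 4y + 4z + 5, 2x + 4y - 6z - 3); substituting (-11/28, -17/28, -29/28) gives ∇f = (0, 0, 0), so (-11/28, -17/28, -29/28) is indeed a critical point.
The Hessian is constant: H = [[6, -4, 2], [-4, 4, 4], [2, 4, -6]].
Leading principal minors: Δ₁ = 6, Δ₂ = 8, Δ₃ = -224.
The minors fit neither the all-positive nor the alternating-sign pattern, so H is indefinite: a saddle point.

saddle point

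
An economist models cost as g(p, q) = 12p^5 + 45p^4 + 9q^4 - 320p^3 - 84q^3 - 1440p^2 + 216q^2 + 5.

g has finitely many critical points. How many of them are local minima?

4

g separates as a function of p plus a function of q, so ∇g=0 decouples.
∂g/∂p = 60p(p - 4)(p + 3)(p + 4) = 0 at p ∈ {-4, -3, 0, 4}; ∂g/∂q = 36q(q - 4)(q - 3) = 0 at q ∈ {0, 3, 4}.
The Hessian is diagonal: diag(g_pp, g_qq). Second derivatives: g_pp(-4)=-1920, g_pp(-3)=1260, g_pp(0)=-2880, g_pp(4)=13440; g_qq(0)=432, g_qq(3)=-108, g_qq(4)=144.
Local minima occur where both diagonal entries positive: (-3, 0), (-3, 4), (4, 0), (4, 4). Count: 4.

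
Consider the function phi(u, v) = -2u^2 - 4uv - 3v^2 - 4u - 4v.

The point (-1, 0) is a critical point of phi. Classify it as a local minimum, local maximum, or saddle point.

The Hessian of phi is constant: H = [[-4, -4], [-4, -6]].
det(H) = (-4)·(-6) − (-4)² = 8.
det(H) > 0 and tr(H) = -10 < 0, so H is negative definite and the point is a local maximum.

local maximum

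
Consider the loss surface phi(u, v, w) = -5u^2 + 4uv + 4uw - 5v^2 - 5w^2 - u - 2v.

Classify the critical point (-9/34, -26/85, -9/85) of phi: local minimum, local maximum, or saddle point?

local maximum

The Hessian is constant: H = [[-10, 4, 4], [4, -10, 0], [4, 0, -10]].
Leading principal minors: Δ₁ = -10, Δ₂ = 84, Δ₃ = -680.
The minors alternate sign starting negative (−, +, −), so H is negative definite: a local maximum.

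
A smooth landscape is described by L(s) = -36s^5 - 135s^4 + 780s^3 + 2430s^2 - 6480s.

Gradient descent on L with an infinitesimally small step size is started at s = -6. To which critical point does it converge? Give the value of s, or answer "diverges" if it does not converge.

L'(s) = -180(s - 3)(s - 1)(s + 3)(s + 4), so L'(-6) = -68040.
Gradient descent moves in the -L' direction, i.e. s is increasing.
The nearest critical point in that direction is s = -4, where L'' = 6300 > 0 (a local minimum). The iterate converges there.

-4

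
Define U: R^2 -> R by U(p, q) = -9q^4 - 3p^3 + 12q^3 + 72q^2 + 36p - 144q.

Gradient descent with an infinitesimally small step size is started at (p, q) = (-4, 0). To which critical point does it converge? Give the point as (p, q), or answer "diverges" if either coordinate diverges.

U is separable, so gradient descent decouples: p follows -∂U/∂p, q follows -∂U/∂q.
∂U/∂p = -9(p - 2)(p + 2); at p=-4 this is -108, so p increases.
∂U/∂q = -36(q - 2)(q - 1)(q + 2); at q=0 this is -144, so q increases.
p converges to its nearest critical value -2 (a local min of the p-part); q converges to 1. The iterate converges to (-2, 1).

(-2, 1)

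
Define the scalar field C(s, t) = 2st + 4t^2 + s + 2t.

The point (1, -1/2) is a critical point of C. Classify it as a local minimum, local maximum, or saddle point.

saddle point

The Hessian of C is constant: H = [[0, 2], [2, 8]].
det(H) = 0·8 − 2² = -4.
Since det(H) < 0, H is indefinite and the critical point is a saddle point.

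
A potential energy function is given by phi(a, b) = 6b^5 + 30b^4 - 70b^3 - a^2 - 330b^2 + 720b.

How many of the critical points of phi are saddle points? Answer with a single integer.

2

phi separates as a function of a plus a function of b, so ∇phi=0 decouples.
∂phi/∂a = -2a = 0 at a ∈ {0}; ∂phi/∂b = 30(b - 2)(b - 1)(b + 3)(b + 4) = 0 at b ∈ {-4, -3, 1, 2}.
The Hessian is diagonal: diag(phi_aa, phi_bb). Second derivatives: phi_aa(0)=-2; phi_bb(-4)=-900, phi_bb(-3)=600, phi_bb(1)=-600, phi_bb(2)=900.
Saddle points occur where the two diagonal entries have opposite signs: (0, -3), (0, 2). Count: 2.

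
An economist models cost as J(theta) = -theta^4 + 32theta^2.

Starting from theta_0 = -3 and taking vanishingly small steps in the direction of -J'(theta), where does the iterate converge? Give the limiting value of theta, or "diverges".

0

J'(theta) = -4theta(theta - 4)(theta + 4), so J'(-3) = -84.
Gradient descent moves in the -J' direction, i.e. theta is increasing.
The nearest critical point in that direction is theta = 0, where J'' = 64 > 0 (a local minimum). The iterate converges there.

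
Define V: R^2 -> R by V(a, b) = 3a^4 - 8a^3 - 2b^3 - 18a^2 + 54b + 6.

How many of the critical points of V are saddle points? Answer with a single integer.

3

V separates as a function of a plus a function of b, so ∇V=0 decouples.
∂V/∂a = 12a(a - 3)(a + 1) = 0 at a ∈ {-1, 0, 3}; ∂V/∂b = -6(b - 3)(b + 3) = 0 at b ∈ {-3, 3}.
The Hessian is diagonal: diag(V_aa, V_bb). Second derivatives: V_aa(-1)=48, V_aa(0)=-36, V_aa(3)=144; V_bb(-3)=36, V_bb(3)=-36.
Saddle points occur where the two diagonal entries have opposite signs: (-1, 3), (0, -3), (3, 3). Count: 3.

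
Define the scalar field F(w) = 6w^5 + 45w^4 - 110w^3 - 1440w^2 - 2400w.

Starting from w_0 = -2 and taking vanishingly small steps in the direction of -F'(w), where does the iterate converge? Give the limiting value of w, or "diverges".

-4

F'(w) = 30(w - 4)(w + 1)(w + 4)(w + 5), so F'(-2) = 1080.
Gradient descent moves in the -F' direction, i.e. w is decreasing.
The nearest critical point in that direction is w = -4, where F'' = 720 > 0 (a local minimum). The iterate converges there.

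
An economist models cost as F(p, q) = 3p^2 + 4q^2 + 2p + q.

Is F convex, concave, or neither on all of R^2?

F is quadratic, so its Hessian is the constant matrix H = [[6, 0], [0, 8]].
det(H) = 48, tr(H) = 14.
det(H) > 0 and tr(H) > 0, so H is positive definite everywhere: convex.

convex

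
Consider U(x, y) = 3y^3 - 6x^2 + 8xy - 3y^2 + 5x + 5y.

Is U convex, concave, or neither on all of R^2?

The term 3y^3 is cubic, so the Hessian is not constant.
∂²U/∂y² = 18y - 6, which takes both signs as y varies (negative for sufficiently negative y). A diagonal entry of the Hessian changing sign means the Hessian is neither positive- nor negative-semidefinite on all of R^2.

neither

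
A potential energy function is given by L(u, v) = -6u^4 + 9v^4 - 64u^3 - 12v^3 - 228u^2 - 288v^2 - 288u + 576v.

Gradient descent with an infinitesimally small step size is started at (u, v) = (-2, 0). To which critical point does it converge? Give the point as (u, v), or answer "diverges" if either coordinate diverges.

L is separable, so gradient descent decouples: u follows -∂L/∂u, v follows -∂L/∂v.
∂L/∂u = -24(u + 1)(u + 3)(u + 4); at u=-2 this is 48, so u decreases.
∂L/∂v = 36(v - 4)(v - 1)(v + 4); at v=0 this is 576, so v decreases.
u converges to its nearest critical value -3 (a local min of the u-part); v converges to -4. The iterate converges to (-3, -4).

(-3, -4)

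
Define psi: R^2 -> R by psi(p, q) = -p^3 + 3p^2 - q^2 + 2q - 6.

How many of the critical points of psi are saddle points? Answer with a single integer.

psi separates as a function of p plus a function of q, so ∇psi=0 decouples.
∂psi/∂p = -3p(p - 2) = 0 at p ∈ {0, 2}; ∂psi/∂q = -2(q - 1) = 0 at q ∈ {1}.
The Hessian is diagonal: diag(psi_pp, psi_qq). Second derivatives: psi_pp(0)=6, psi_pp(2)=-6; psi_qq(1)=-2.
Saddle points occur where the two diagonal entries have opposite signs: (0, 1). Count: 1.

1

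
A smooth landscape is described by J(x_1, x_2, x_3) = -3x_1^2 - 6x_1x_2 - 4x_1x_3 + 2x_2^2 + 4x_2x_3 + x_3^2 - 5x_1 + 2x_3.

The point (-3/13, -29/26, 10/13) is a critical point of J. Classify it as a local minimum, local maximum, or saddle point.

The Hessian is constant: H = [[-6, -6, -4], [-6, 4, 4], [-4, 4, 2]].
Leading principal minors: Δ₁ = -6, Δ₂ = -60, Δ₃ = 104.
The minors fit neither the all-positive nor the alternating-sign pattern, so H is indefinite: a saddle point.

saddle point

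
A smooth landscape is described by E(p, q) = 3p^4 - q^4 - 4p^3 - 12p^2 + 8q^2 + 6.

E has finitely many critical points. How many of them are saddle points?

E separates as a function of p plus a function of q, so ∇E=0 decouples.
∂E/∂p = 12p(p - 2)(p + 1) = 0 at p ∈ {-1, 0, 2}; ∂E/∂q = -4q(q - 2)(q + 2) = 0 at q ∈ {-2, 0, 2}.
The Hessian is diagonal: diag(E_pp, E_qq). Second derivatives: E_pp(-1)=36, E_pp(0)=-24, E_pp(2)=72; E_qq(-2)=-32, E_qq(0)=16, E_qq(2)=-32.
Saddle points occur where the two diagonal entries have opposite signs: (-1, -2), (-1, 2), (0, 0), (2, -2), (2, 2). Count: 5.

5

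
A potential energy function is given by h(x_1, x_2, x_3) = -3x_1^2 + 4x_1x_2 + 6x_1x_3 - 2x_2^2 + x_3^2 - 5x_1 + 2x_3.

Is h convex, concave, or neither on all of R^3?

h is quadratic, so its Hessian is the constant matrix H = [[-6, 4, 6], [4, -4, 0], [6, 0, 2]].
Leading principal minors: -6, 8, 160.
Neither pattern holds ⇒ H is indefinite ⇒ neither convex nor concave.

neither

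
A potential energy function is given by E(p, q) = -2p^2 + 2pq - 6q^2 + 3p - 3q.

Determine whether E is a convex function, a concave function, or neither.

concave

E is quadratic, so its Hessian is the constant matrix H = [[-4, 2], [2, -12]].
det(H) = 44, tr(H) = -16.
det(H) > 0 and tr(H) < 0, so H is negative definite everywhere: concave.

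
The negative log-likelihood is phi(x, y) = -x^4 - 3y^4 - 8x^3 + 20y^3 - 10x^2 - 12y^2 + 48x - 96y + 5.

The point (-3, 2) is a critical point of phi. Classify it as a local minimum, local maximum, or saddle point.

local minimum

The mixed partial ∂²phi/∂x∂y is 0, so the Hessian at any point is diag(phi_xx, phi_yy) = diag(-4(3x^2 + 12x + 5), 12(-3y^2 + 10y - 2)).
At (-3, 2): H = diag(16, 72).
Both eigenvalues are positive, so H is positive definite: a local minimum.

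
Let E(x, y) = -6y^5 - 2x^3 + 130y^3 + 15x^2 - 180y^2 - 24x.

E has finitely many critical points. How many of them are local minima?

2

E separates as a function of x plus a function of y, so ∇E=0 decouples.
∂E/∂x = -6(x - 4)(x - 1) = 0 at x ∈ {1, 4}; ∂E/∂y = -30y(y - 3)(y - 1)(y + 4) = 0 at y ∈ {-4, 0, 1, 3}.
The Hessian is diagonal: diag(E_xx, E_yy). Second derivatives: E_xx(1)=18, E_xx(4)=-18; E_yy(-4)=4200, E_yy(0)=-360, E_yy(1)=300, E_yy(3)=-1260.
Local minima occur where both diagonal entries positive: (1, -4), (1, 1). Count: 2.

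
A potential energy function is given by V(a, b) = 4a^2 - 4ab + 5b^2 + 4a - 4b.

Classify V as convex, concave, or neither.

V is quadratic, so its Hessian is the constant matrix H = [[8, -4], [-4, 10]].
det(H) = 64, tr(H) = 18.
det(H) > 0 and tr(H) > 0, so H is positive definite everywhere: convex.

convex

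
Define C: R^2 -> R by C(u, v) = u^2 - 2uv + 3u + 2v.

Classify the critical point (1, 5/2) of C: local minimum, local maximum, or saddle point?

The Hessian of C is constant: H = [[2, -2], [-2, 0]].
det(H) = 2·0 − (-2)² = -4.
Since det(H) < 0, H is indefinite and the critical point is a saddle point.

saddle point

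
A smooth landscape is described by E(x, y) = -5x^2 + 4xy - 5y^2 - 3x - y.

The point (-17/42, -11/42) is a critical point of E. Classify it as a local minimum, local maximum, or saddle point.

The Hessian of E is constant: H = [[-10, 4], [4, -10]].
det(H) = (-10)·(-10) − 4² = 84.
det(H) > 0 and tr(H) = -20 < 0, so H is negative definite and the point is a local maximum.

local maximum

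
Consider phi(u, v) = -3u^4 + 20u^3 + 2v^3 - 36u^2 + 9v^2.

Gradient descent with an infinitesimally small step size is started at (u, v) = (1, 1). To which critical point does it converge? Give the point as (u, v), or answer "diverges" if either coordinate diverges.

phi is separable, so gradient descent decouples: u follows -∂phi/∂u, v follows -∂phi/∂v.
∂phi/∂u = -12u(u - 3)(u - 2); at u=1 this is -24, so u increases.
∂phi/∂v = 6v(v + 3); at v=1 this is 24, so v decreases.
u converges to its nearest critical value 2 (a local min of the u-part); v converges to 0. The iterate converges to (2, 0).

(2, 0)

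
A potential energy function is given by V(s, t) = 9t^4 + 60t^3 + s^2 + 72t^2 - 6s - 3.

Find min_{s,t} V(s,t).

-396

V(s,t) separates as P(s) + Q(t) − 3, so its minimum is min P + min Q − 3.
P'(s) = 2s - 6 vanishes at s ∈ {3}; Q'(t) = 36t(t + 1)(t + 4) vanishes at t ∈ {-4, -1, 0}.
Local minima of P (where P''>0): P(3)=-9. Local minima of Q: Q(-4)=-384, Q(0)=0.
So the global minimum of V is P(3) + Q(-4) − 3 = -9 − 384 − 3 = -396, attained at (3, -4).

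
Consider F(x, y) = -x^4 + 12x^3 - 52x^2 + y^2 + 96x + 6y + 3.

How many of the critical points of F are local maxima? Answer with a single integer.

0

F separates as a function of x plus a function of y, so ∇F=0 decouples.
∂F/∂x = -4(x - 4)(x - 3)(x - 2) = 0 at x ∈ {2, 3, 4}; ∂F/∂y = 2(y + 3) = 0 at y ∈ {-3}.
The Hessian is diagonal: diag(F_xx, F_yy). Second derivatives: F_xx(2)=-8, F_xx(3)=4, F_xx(4)=-8; F_yy(-3)=2.
Local maxima occur where both diagonal entries negative: none. Count: 0.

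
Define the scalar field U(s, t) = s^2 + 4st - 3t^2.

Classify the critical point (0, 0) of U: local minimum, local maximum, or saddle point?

The Hessian of U is constant: H = [[2, 4], [4, -6]].
det(H) = 2·(-6) − 4² = -28.
Since det(H) < 0, H is indefinite and the critical point is a saddle point.

saddle point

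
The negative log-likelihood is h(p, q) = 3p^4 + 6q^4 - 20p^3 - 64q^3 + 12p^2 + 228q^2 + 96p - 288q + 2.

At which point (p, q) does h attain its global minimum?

h(p,q) separates as A(p) + B(q) + 2, so its minimum is min A + min B + 2.
A'(p) = 12(p - 4)(p - 2)(p + 1) vanishes at p ∈ {-1, 2, 4}; B'(q) = 24(q - 4)(q - 3)(q - 1) vanishes at q ∈ {1, 3, 4}.
Local minima of A (where A''>0): A(-1)=-61, A(4)=64. Local minima of B: B(1)=-118, B(4)=-64.
So the global minimum of h is A(-1) + B(1) + 2 = -61 − 118 + 2 = -177, attained at (-1, 1).

(-1, 1)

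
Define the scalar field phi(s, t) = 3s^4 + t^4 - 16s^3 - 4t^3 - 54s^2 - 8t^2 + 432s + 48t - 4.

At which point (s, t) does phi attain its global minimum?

phi(s,t) separates as P(s) + Q(t) − 4, so its minimum is min P + min Q − 4.
P'(s) = 12(s - 4)(s - 3)(s + 3) vanishes at s ∈ {-3, 3, 4}; Q'(t) = 4(t - 3)(t - 2)(t + 2) vanishes at t ∈ {-2, 2, 3}.
Local minima of P (where P''>0): P(-3)=-1107, P(4)=608. Local minima of Q: Q(-2)=-80, Q(3)=45.
So the global minimum of phi is P(-3) + Q(-2) − 4 = -1107 − 80 − 4 = -1191, attained at (-3, -2).

(-3, -2)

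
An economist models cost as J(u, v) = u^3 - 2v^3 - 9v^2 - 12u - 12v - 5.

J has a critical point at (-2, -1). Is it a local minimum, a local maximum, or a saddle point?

The mixed partial ∂²J/∂u∂v is 0, so the Hessian at any point is diag(J_uu, J_vv) = diag(6u, -6(2v + 3)).
At (-2, -1): H = diag(-12, -6).
Both eigenvalues are negative, so H is negative definite: a local maximum.

local maximum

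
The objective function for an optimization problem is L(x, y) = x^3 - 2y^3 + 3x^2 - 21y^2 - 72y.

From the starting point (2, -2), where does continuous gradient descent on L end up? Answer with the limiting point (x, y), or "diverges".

diverges

L is separable, so gradient descent decouples: x follows -∂L/∂x, y follows -∂L/∂y.
∂L/∂x = 3x(x + 2); at x=2 this is 24, so x decreases.
∂L/∂y = -6(y + 3)(y + 4); at y=-2 this is -12, so y increases.
The y-coordinate has no critical point in that direction and runs off to infinity.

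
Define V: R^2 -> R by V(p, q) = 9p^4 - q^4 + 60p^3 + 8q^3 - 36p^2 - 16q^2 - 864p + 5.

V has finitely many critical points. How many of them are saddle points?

V separates as a function of p plus a function of q, so ∇V=0 decouples.
∂V/∂p = 36(p - 2)(p + 3)(p + 4) = 0 at p ∈ {-4, -3, 2}; ∂V/∂q = -4q(q - 4)(q - 2) = 0 at q ∈ {0, 2, 4}.
The Hessian is diagonal: diag(V_pp, V_qq). Second derivatives: V_pp(-4)=216, V_pp(-3)=-180, V_pp(2)=1080; V_qq(0)=-32, V_qq(2)=16, V_qq(4)=-32.
Saddle points occur where the two diagonal entries have opposite signs: (-4, 0), (-4, 4), (-3, 2), (2, 0), (2, 4). Count: 5.

5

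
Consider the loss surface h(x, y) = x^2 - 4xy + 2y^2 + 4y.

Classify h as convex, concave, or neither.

h is quadratic, so its Hessian is the constant matrix H = [[2, -4], [-4, 4]].
det(H) = -8, tr(H) = 6.
det(H) < 0, so H is indefinite: neither convex nor concave.

neither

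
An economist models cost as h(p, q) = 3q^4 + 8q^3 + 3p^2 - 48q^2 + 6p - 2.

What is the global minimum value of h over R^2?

-517

h(p,q) separates as A(p) + B(q) − 2, so its minimum is min A + min B − 2.
A'(p) = 6p + 6 vanishes at p ∈ {-1}; B'(q) = 12q(q - 2)(q + 4) vanishes at q ∈ {-4, 0, 2}.
Local minima of A (where A''>0): A(-1)=-3. Local minima of B: B(-4)=-512, B(2)=-80.
So the global minimum of h is A(-1) + B(-4) − 2 = -3 − 512 − 2 = -517, attained at (-1, -4).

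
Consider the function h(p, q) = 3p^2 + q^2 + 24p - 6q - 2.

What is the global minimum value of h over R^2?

-59

h(p,q) separates as A(p) + B(q) − 2, so its minimum is min A + min B − 2.
A'(p) = 6p + 24 vanishes at p ∈ {-4}; B'(q) = 2q - 6 vanishes at q ∈ {3}.
Local minima of A (where A''>0): A(-4)=-48. Local minima of B: B(3)=-9.
So the global minimum of h is A(-4) + B(3) − 2 = -48 − 9 − 2 = -59, attained at (-4, 3).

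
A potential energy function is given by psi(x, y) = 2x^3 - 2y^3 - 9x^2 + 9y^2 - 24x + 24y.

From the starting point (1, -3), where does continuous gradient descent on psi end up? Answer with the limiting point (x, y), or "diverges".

(4, -1)

psi is separable, so gradient descent decouples: x follows -∂psi/∂x, y follows -∂psi/∂y.
∂psi/∂x = 6(x - 4)(x + 1); at x=1 this is -36, so x increases.
∂psi/∂y = -6(y - 4)(y + 1); at y=-3 this is -84, so y increases.
x converges to its nearest critical value 4 (a local min of the x-part); y converges to -1. The iterate converges to (4, -1).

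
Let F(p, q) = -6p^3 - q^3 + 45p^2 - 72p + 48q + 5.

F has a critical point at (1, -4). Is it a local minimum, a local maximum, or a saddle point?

local minimum

The mixed partial ∂²F/∂p∂q is 0, so the Hessian at any point is diag(F_pp, F_qq) = diag(18(-2p + 5), -6q).
At (1, -4): H = diag(54, 24).
Both eigenvalues are positive, so H is positive definite: a local minimum.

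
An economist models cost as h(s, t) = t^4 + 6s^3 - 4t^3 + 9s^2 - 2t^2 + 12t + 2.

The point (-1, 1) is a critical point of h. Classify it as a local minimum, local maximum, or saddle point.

local maximum

The mixed partial ∂²h/∂s∂t is 0, so the Hessian at any point is diag(h_ss, h_tt) = diag(18(2s + 1), 4(3t^2 - 6t - 1)).
At (-1, 1): H = diag(-18, -16).
Both eigenvalues are negative, so H is negative definite: a local maximum.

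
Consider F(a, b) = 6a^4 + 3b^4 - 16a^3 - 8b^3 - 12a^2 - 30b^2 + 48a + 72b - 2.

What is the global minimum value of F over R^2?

F(a,b) separates as P(a) + Q(b) − 2, so its minimum is min P + min Q − 2.
P'(a) = 24(a - 2)(a - 1)(a + 1) vanishes at a ∈ {-1, 1, 2}; Q'(b) = 12(b - 3)(b - 1)(b + 2) vanishes at b ∈ {-2, 1, 3}.
Local minima of P (where P''>0): P(-1)=-38, P(2)=16. Local minima of Q: Q(-2)=-152, Q(3)=-27.
So the global minimum of F is P(-1) + Q(-2) − 2 = -38 − 152 − 2 = -192, attained at (-1, -2).

-192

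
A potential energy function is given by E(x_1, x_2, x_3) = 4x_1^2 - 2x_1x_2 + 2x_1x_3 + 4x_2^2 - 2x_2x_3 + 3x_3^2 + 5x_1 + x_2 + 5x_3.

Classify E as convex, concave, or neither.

convex

E is quadratic, so its Hessian is the constant matrix H = [[8, -2, 2], [-2, 8, -2], [2, -2, 6]].
Leading principal minors: 8, 60, 312.
All positive ⇒ H ≻ 0 ⇒ convex.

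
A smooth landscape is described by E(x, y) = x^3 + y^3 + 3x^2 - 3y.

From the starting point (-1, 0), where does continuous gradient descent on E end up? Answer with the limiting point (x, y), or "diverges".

(0, 1)

E is separable, so gradient descent decouples: x follows -∂E/∂x, y follows -∂E/∂y.
∂E/∂x = 3x(x + 2); at x=-1 this is -3, so x increases.
∂E/∂y = 3(y - 1)(y + 1); at y=0 this is -3, so y increases.
x converges to its nearest critical value 0 (a local min of the x-part); y converges to 1. The iterate converges to (0, 1).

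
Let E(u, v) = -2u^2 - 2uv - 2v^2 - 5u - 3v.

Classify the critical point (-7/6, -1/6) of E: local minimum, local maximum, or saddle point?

The Hessian of E is constant: H = [[-4, -2], [-2, -4]].
det(H) = (-4)·(-4) − (-2)² = 12.
det(H) > 0 and tr(H) = -8 < 0, so H is negative definite and the point is a local maximum.

local maximum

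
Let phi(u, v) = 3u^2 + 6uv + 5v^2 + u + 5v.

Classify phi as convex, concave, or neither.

convex

phi is quadratic, so its Hessian is the constant matrix H = [[6, 6], [6, 10]].
det(H) = 24, tr(H) = 16.
det(H) > 0 and tr(H) > 0, so H is positive definite everywhere: convex.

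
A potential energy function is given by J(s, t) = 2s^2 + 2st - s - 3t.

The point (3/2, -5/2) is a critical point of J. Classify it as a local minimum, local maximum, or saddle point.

The Hessian of J is constant: H = [[4, 2], [2, 0]].
det(H) = 4·0 − 2² = -4.
Since det(H) < 0, H is indefinite and the critical point is a saddle point.

saddle point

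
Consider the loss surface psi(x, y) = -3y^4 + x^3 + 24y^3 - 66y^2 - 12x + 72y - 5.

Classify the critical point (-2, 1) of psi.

local maximum

The mixed partial ∂²psi/∂x∂y is 0, so the Hessian at any point is diag(psi_xx, psi_yy) = diag(6x, 12(-3y^2 + 12y - 11)).
At (-2, 1): H = diag(-12, -24).
Both eigenvalues are negative, so H is negative definite: a local maximum.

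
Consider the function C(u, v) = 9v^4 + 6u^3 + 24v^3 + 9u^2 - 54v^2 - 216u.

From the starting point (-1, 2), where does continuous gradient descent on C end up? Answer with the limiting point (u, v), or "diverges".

(3, 1)

C is separable, so gradient descent decouples: u follows -∂C/∂u, v follows -∂C/∂v.
∂C/∂u = 18(u - 3)(u + 4); at u=-1 this is -216, so u increases.
∂C/∂v = 36v(v - 1)(v + 3); at v=2 this is 360, so v decreases.
u converges to its nearest critical value 3 (a local min of the u-part); v converges to 1. The iterate converges to (3, 1).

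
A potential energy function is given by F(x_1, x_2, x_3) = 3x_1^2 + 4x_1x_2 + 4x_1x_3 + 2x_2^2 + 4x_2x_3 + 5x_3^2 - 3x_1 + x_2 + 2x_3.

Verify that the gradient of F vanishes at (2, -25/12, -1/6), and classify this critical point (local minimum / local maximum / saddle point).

local minimum

∇F = (6x_1 + 4x_2 + 4x_3 - 3, 4x_1 + 4x_2 + 4x_3 + 1, 4x_1 + 4x_2 + 10x_3 + 2); substituting (2, -25/12, -1/6) gives ∇F = (0, 0, 0), so (2, -25/12, -1/6) is indeed a critical point.
The Hessian is constant: H = [[6, 4, 4], [4, 4, 4], [4, 4, 10]].
Leading principal minors: Δ₁ = 6, Δ₂ = 8, Δ₃ = 48.
All leading minors are positive, so H is positive definite: a local minimum.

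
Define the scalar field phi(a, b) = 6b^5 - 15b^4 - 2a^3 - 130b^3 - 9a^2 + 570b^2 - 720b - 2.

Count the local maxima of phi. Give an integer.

2

phi separates as a function of a plus a function of b, so ∇phi=0 decouples.
∂phi/∂a = -6a(a + 3) = 0 at a ∈ {-3, 0}; ∂phi/∂b = 30(b - 3)(b - 2)(b - 1)(b + 4) = 0 at b ∈ {-4, 1, 2, 3}.
The Hessian is diagonal: diag(phi_aa, phi_bb). Second derivatives: phi_aa(-3)=18, phi_aa(0)=-18; phi_bb(-4)=-6300, phi_bb(1)=300, phi_bb(2)=-180, phi_bb(3)=420.
Local maxima occur where both diagonal entries negative: (0, -4), (0, 2). Count: 2.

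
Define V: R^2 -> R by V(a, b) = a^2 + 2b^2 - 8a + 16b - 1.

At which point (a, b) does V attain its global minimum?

(4, -4)

V(a,b) separates as P(a) + Q(b) − 1, so its minimum is min P + min Q − 1.
P'(a) = 2a - 8 vanishes at a ∈ {4}; Q'(b) = 4b + 16 vanishes at b ∈ {-4}.
Local minima of P (where P''>0): P(4)=-16. Local minima of Q: Q(-4)=-32.
So the global minimum of V is P(4) + Q(-4) − 1 = -16 − 32 − 1 = -49, attained at (4, -4).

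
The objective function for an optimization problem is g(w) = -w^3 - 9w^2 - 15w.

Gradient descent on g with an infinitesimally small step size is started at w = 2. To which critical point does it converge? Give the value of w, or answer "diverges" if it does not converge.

diverges

g'(w) = -3(w + 1)(w + 5), so g'(2) = -63.
Gradient descent moves in the -g' direction, i.e. w is increasing.
There is no critical point above w=2, and g' keeps the same sign, so the iterate runs off to +∞.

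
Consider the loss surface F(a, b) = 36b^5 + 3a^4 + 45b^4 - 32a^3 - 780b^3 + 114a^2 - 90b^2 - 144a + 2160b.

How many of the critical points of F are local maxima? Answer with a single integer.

2

F separates as a function of a plus a function of b, so ∇F=0 decouples.
∂F/∂a = 12(a - 4)(a - 3)(a - 1) = 0 at a ∈ {1, 3, 4}; ∂F/∂b = 180(b - 3)(b - 1)(b + 1)(b + 4) = 0 at b ∈ {-4, -1, 1, 3}.
The Hessian is diagonal: diag(F_aa, F_bb). Second derivatives: F_aa(1)=72, F_aa(3)=-24, F_aa(4)=36; F_bb(-4)=-18900, F_bb(-1)=4320, F_bb(1)=-3600, F_bb(3)=10080.
Local maxima occur where both diagonal entries negative: (3, -4), (3, 1). Count: 2.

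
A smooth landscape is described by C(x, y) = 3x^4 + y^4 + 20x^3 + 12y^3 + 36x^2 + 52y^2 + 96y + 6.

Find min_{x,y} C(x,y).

-58

C(x,y) separates as P(x) + Q(y) + 6, so its minimum is min P + min Q + 6.
P'(x) = 12x(x + 2)(x + 3) vanishes at x ∈ {-3, -2, 0}; Q'(y) = 4(y + 2)(y + 3)(y + 4) vanishes at y ∈ {-4, -3, -2}.
Local minima of P (where P''>0): P(-3)=27, P(0)=0. Local minima of Q: Q(-4)=-64, Q(-2)=-64.
So the global minimum of C is P(0) + Q(-4) + 6 = 0 − 64 + 6 = -58, attained at (0, -4).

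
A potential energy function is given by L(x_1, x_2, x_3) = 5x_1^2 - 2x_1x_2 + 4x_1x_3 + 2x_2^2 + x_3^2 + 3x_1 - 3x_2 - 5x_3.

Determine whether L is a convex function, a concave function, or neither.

convex

L is quadratic, so its Hessian is the constant matrix H = [[10, -2, 4], [-2, 4, 0], [4, 0, 2]].
Leading principal minors: 10, 36, 8.
All positive ⇒ H ≻ 0 ⇒ convex.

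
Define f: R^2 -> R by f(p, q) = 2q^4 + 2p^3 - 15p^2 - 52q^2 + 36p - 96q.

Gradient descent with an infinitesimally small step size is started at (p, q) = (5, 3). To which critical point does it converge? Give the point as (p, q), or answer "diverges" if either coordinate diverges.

(3, 4)

f is separable, so gradient descent decouples: p follows -∂f/∂p, q follows -∂f/∂q.
∂f/∂p = 6(p - 3)(p - 2); at p=5 this is 36, so p decreases.
∂f/∂q = 8(q - 4)(q + 1)(q + 3); at q=3 this is -192, so q increases.
p converges to its nearest critical value 3 (a local min of the p-part); q converges to 4. The iterate converges to (3, 4).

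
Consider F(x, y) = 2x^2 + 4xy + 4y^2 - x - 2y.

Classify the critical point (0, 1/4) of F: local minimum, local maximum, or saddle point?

local minimum

The Hessian of F is constant: H = [[4, 4], [4, 8]].
det(H) = 4·8 − 4² = 16.
det(H) > 0 and tr(H) = 12 > 0, so H is positive definite and the point is a local minimum.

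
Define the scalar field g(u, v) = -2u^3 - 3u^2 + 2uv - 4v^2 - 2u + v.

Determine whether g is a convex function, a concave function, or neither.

The term -2u^3 is cubic, so the Hessian is not constant.
∂²g/∂u² = -12u - 6, which takes both signs as u varies (negative for sufficiently large u). A diagonal entry of the Hessian changing sign means the Hessian is neither positive- nor negative-semidefinite on all of R^2.

neither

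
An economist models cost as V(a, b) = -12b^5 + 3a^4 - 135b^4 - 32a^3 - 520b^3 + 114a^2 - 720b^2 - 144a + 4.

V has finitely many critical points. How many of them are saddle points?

V separates as a function of a plus a function of b, so ∇V=0 decouples.
∂V/∂a = 12(a - 4)(a - 3)(a - 1) = 0 at a ∈ {1, 3, 4}; ∂V/∂b = -60b(b + 2)(b + 3)(b + 4) = 0 at b ∈ {-4, -3, -2, 0}.
The Hessian is diagonal: diag(V_aa, V_bb). Second derivatives: V_aa(1)=72, V_aa(3)=-24, V_aa(4)=36; V_bb(-4)=480, V_bb(-3)=-180, V_bb(-2)=240, V_bb(0)=-1440.
Saddle points occur where the two diagonal entries have opposite signs: (1, -3), (1, 0), (3, -4), (3, -2), (4, -3), (4, 0). Count: 6.

6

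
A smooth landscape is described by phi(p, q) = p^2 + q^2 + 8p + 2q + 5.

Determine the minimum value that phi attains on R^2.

phi(p,q) separates as A(p) + B(q) + 5, so its minimum is min A + min B + 5.
A'(p) = 2p + 8 vanishes at p ∈ {-4}; B'(q) = 2q + 2 vanishes at q ∈ {-1}.
Local minima of A (where A''>0): A(-4)=-16. Local minima of B: B(-1)=-1.
So the global minimum of phi is A(-4) + B(-1) + 5 = -16 − 1 + 5 = -12, attained at (-4, -1).

-12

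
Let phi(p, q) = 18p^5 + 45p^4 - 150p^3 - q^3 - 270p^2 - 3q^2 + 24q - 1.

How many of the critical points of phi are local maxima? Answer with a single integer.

phi separates as a function of p plus a function of q, so ∇phi=0 decouples.
∂phi/∂p = 90p(p - 2)(p + 1)(p + 3) = 0 at p ∈ {-3, -1, 0, 2}; ∂phi/∂q = -3(q - 2)(q + 4) = 0 at q ∈ {-4, 2}.
The Hessian is diagonal: diag(phi_pp, phi_qq). Second derivatives: phi_pp(-3)=-2700, phi_pp(-1)=540, phi_pp(0)=-540, phi_pp(2)=2700; phi_qq(-4)=18, phi_qq(2)=-18.
Local maxima occur where both diagonal entries negative: (-3, 2), (0, 2). Count: 2.

2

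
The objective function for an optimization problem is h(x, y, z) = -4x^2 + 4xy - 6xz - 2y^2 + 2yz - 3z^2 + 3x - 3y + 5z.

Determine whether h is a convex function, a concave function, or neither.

h is quadratic, so its Hessian is the constant matrix H = [[-8, 4, -6], [4, -4, 2], [-6, 2, -6]].
Leading principal minors: -8, 16, -16.
Signs alternate −, +, − ⇒ H ≺ 0 ⇒ concave.

concave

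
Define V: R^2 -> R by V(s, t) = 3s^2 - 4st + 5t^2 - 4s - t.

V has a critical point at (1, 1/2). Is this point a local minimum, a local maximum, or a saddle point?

The Hessian of V is constant: H = [[6, -4], [-4, 10]].
det(H) = 6·10 − (-4)² = 44.
det(H) > 0 and tr(H) = 16 > 0, so H is positive definite and the point is a local minimum.

local minimum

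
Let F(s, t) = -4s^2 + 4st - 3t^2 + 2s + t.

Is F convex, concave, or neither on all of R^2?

concave

F is quadratic, so its Hessian is the constant matrix H = [[-8, 4], [4, -6]].
det(H) = 32, tr(H) = -14.
det(H) > 0 and tr(H) < 0, so H is negative definite everywhere: concave.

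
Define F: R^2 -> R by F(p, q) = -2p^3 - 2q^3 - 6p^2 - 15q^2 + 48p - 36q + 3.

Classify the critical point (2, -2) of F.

local maximum

The mixed partial ∂²F/∂p∂q is 0, so the Hessian at any point is diag(F_pp, F_qq) = diag(-12(p + 1), -6(2q + 5)).
At (2, -2): H = diag(-36, -6).
Both eigenvalues are negative, so H is negative definite: a local maximum.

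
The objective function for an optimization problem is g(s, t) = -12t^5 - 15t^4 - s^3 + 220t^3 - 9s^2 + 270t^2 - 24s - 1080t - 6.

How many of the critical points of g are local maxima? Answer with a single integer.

g separates as a function of s plus a function of t, so ∇g=0 decouples.
∂g/∂s = -3(s + 2)(s + 4) = 0 at s ∈ {-4, -2}; ∂g/∂t = -60(t - 3)(t - 1)(t + 2)(t + 3) = 0 at t ∈ {-3, -2, 1, 3}.
The Hessian is diagonal: diag(g_ss, g_tt). Second derivatives: g_ss(-4)=6, g_ss(-2)=-6; g_tt(-3)=1440, g_tt(-2)=-900, g_tt(1)=1440, g_tt(3)=-3600.
Local maxima occur where both diagonal entries negative: (-2, -2), (-2, 3). Count: 2.

2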